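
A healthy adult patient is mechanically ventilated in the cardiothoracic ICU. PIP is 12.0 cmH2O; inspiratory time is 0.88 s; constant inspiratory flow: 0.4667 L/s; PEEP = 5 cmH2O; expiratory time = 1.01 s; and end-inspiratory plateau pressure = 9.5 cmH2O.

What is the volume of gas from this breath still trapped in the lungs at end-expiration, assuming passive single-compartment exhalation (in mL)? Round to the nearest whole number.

52

Vt = flow × Ti = 0.4667 L/s × 0.88 s × 1000 mL/L = 410.7 mL.
R = (PIP − Pplat)/V̇ = (12.0 − 9.5) / 0.4667 = 2.5/0.4667 = 5.357 cmH2O·s/L.
C = Vt/(Pplat − PEEP) = 410.7 / (9.5 − 5) = 410.7/4.5 = 91.267 mL/cmH2O.
τ = R × C = 5.357 × 0.09127 L/cmH2O = 0.4889 s.
Fraction remaining = e^(−Te/τ) = e^(−1.01/0.4889) = 0.1267.
Trapped volume = 410.7 × 0.1267 = 52.036 mL.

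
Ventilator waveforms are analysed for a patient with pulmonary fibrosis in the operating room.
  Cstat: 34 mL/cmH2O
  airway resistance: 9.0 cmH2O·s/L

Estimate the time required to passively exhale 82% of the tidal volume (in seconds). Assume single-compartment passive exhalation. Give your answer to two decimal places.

0.52

τ = R × C = 9.0 × 34 mL/cmH2O = 9.0 × 0.034 L/cmH2O = 0.306 s.
Exhaled fraction f = 1 − e^(−t/τ) → t = −τ·ln(1 − f) = −0.306·ln(0.18) = 0.5247 s.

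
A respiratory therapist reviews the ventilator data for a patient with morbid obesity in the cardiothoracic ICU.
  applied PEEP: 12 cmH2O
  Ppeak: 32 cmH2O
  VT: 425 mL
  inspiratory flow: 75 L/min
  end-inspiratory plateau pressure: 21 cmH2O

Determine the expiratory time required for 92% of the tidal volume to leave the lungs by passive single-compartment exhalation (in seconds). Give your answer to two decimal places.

Flow: 75 L/min ÷ 60 = 1.25 L/s.
R = (PIP − Pplat)/V̇ = (32 − 21) / 1.25 = 11.0/1.25 = 8.8 cmH2O·s/L.
C = Vt/(Pplat − PEEP) = 425.0 / (21 − 12) = 425.0/9.0 = 47.222 mL/cmH2O.
τ = R × C = 8.8 × 0.04722 L/cmH2O = 0.4155 s.
t = −τ·ln(1 − 0.92) = −0.4155·ln(0.08) = 1.049 s.

1.05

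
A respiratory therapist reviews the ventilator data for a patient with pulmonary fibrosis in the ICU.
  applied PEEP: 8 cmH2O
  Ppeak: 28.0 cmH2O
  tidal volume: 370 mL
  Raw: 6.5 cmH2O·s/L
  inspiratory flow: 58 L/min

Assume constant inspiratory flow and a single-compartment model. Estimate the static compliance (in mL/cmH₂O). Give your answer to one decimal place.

Flow: 58 L/min ÷ 60 = 0.9667 L/s.
Equation of motion (constant flow): PIP = Vt/C + R·V̇ + PEEP.
Vt/C = PIP − R·V̇ − PEEP = 28.0 − 6.5×0.9667 − 8 = 28.0 − 6.284 − 8 = 13.716 cmH2O.
C = Vt / 13.716 = 370 / 13.716 = 26.976 mL/cmH2O.

27.0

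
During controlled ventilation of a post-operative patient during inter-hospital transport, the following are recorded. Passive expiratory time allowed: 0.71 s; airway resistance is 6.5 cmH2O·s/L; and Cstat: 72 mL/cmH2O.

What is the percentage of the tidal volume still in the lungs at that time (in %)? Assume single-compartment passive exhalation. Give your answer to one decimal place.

τ = R × C = 6.5 × 72 mL/cmH2O = 6.5 × 0.072 L/cmH2O = 0.468 s.
Passive exhalation: V(t)/V₀ = e^(−t/τ) = e^(−0.71/0.468) = 0.2193.
Fraction remaining = 0.2193 → 21.93%.

21.9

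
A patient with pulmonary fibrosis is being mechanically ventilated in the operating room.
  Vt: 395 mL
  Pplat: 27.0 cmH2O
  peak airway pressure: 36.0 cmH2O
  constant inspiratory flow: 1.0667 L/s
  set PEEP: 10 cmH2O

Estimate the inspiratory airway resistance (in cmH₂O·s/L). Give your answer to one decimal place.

Raw = (PIP − Pplat) / flow = (36.0 − 27.0) / 1.0667 = 9.0 / 1.0667 = 8.437 cmH2O·s/L.

8.4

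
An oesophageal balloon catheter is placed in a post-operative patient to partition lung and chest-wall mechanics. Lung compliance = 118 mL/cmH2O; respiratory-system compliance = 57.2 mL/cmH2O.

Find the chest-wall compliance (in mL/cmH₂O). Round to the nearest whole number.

1/Ccw = 1/Crs − 1/CL.
1/Ccw = 1/57.2 − 1/118 = 0.009008.
Ccw = 111.01 mL/cmH2O.

111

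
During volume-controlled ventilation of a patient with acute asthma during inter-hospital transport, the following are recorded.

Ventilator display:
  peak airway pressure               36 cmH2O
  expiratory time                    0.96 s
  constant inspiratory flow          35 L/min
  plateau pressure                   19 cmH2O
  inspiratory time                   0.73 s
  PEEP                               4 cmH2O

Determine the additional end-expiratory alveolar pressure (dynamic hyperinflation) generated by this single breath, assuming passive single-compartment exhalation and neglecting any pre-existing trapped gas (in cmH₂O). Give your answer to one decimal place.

4.7

Flow: 35 L/min ÷ 60 = 0.5833 L/s.
Vt = flow × Ti = 0.5833 L/s × 0.73 s × 1000 mL/L = 425.81 mL.
R = (PIP − Pplat)/V̇ = (36 − 19) / 0.5833 = 17.0/0.5833 = 29.145 cmH2O·s/L.
C = Vt/(Pplat − PEEP) = 425.81 / (19 − 4) = 425.81/15.0 = 28.387 mL/cmH2O.
τ = R × C = 29.145 × 0.02839 L/cmH2O = 0.8274 s.
Fraction remaining = e^(−Te/τ) = e^(−0.96/0.8274) = 0.3134; trapped volume = 425.81 × 0.3134 = 133.45 mL.
Additional alveolar pressure from trapping ≈ V_trapped / C = 133.45 / 28.387 = 4.701 cmH2O.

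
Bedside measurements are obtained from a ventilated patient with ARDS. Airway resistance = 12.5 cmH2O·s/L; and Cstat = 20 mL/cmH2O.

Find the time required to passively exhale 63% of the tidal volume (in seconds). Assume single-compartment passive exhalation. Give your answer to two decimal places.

τ = R × C = 12.5 × 20 mL/cmH2O = 12.5 × 0.020 L/cmH2O = 0.25 s.
Exhaled fraction f = 1 − e^(−t/τ) → t = −τ·ln(1 − f) = −0.25·ln(0.37) = 0.2486 s.

0.25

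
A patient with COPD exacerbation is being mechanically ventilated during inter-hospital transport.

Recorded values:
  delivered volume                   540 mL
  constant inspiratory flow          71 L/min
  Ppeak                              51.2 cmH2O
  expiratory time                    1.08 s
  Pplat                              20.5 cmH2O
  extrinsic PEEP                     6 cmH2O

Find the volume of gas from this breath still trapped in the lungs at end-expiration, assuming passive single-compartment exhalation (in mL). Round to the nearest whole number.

177

Flow: 71 L/min ÷ 60 = 1.1833 L/s.
R = (PIP − Pplat)/V̇ = (51.2 − 20.5) / 1.1833 = 30.7/1.1833 = 25.944 cmH2O·s/L.
C = Vt/(Pplat − PEEP) = 540.0 / (20.5 − 6) = 540.0/14.5 = 37.241 mL/cmH2O.
τ = R × C = 25.944 × 0.03724 L/cmH2O = 0.9662 s.
Fraction remaining = e^(−Te/τ) = e^(−1.08/0.9662) = 0.327.
Trapped volume = 540.0 × 0.327 = 176.58 mL.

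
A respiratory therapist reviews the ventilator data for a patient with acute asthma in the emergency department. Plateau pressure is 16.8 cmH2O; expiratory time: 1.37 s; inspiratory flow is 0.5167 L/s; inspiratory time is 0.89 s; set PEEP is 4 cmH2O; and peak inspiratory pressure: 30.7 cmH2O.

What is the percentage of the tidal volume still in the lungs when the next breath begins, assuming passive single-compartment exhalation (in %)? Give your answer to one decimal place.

Vt = flow × Ti = 0.5167 L/s × 0.89 s × 1000 mL/L = 459.86 mL.
R = (PIP − Pplat)/V̇ = (30.7 − 16.8) / 0.5167 = 13.9/0.5167 = 26.901 cmH2O·s/L.
C = Vt/(Pplat − PEEP) = 459.86 / (16.8 − 4) = 459.86/12.8 = 35.927 mL/cmH2O.
τ = R × C = 26.901 × 0.03593 L/cmH2O = 0.9666 s.
Fraction remaining at end-expiration = e^(−Te/τ) = e^(−1.37/0.9666) = 0.2424 → 24.24%.

24.2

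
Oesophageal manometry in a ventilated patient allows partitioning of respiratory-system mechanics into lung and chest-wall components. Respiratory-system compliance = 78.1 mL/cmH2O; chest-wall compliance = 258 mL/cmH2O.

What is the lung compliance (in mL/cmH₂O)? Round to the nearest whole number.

1/CL = 1/Crs − 1/Ccw.
1/CL = 1/78.1 − 1/258 = 0.008928.
CL = 112.01 mL/cmH2O.

112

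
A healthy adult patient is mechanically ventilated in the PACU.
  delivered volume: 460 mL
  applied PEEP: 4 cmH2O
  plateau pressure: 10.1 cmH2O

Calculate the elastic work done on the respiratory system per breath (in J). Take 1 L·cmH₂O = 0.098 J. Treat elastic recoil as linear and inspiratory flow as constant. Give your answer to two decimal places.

0.14

Elastic work ≈ ½ × (Pplat − PEEP) × Vt = 0.5 × (10.1 − 4) × 0.460 L = 0.5 × 6.1 × 0.460 = 1.403 L·cmH2O.
× 0.098 J/(L·cmH2O) → 0.1375 J.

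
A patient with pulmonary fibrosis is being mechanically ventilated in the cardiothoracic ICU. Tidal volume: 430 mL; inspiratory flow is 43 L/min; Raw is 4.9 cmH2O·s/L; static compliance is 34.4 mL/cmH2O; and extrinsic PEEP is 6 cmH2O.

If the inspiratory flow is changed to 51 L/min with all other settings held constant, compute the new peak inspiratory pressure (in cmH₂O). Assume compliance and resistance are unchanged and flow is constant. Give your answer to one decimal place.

22.7

Flow: 43 L/min ÷ 60 = 0.7167 L/s.
New flow: 51 L/min ÷ 60 = 0.85 L/s.
PIP = Vt/C + R·V̇ + PEEP (constant-flow equation of motion).
Only the resistive term changes: ΔPIP = R × ΔV̇ = 4.9 × (0.85 − 0.7167) = 4.9 × 0.1333 = 0.6532 cmH2O.
Original PIP = 430/34.4 + 4.9×0.7167 + 6 = 22.012 cmH2O; new PIP = 22.012 + (0.6532) = 22.665 cmH2O.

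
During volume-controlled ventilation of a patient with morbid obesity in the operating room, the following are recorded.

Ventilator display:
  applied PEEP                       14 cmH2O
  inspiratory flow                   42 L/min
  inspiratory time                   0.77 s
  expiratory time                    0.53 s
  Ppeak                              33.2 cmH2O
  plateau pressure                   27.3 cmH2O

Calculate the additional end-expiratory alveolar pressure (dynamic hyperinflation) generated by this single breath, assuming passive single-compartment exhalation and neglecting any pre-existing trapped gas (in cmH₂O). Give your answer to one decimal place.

2.8

Flow: 42 L/min ÷ 60 = 0.7 L/s.
Vt = flow × Ti = 0.7 L/s × 0.77 s × 1000 mL/L = 539.0 mL.
R = (PIP − Pplat)/V̇ = (33.2 − 27.3) / 0.7 = 5.9/0.7 = 8.429 cmH2O·s/L.
C = Vt/(Pplat − PEEP) = 539.0 / (27.3 − 14) = 539.0/13.3 = 40.526 mL/cmH2O.
τ = R × C = 8.429 × 0.04053 L/cmH2O = 0.3416 s.
Fraction remaining = e^(−Te/τ) = e^(−0.53/0.3416) = 0.2119; trapped volume = 539.0 × 0.2119 = 114.21 mL.
Additional alveolar pressure from trapping ≈ V_trapped / C = 114.21 / 40.526 = 2.818 cmH2O.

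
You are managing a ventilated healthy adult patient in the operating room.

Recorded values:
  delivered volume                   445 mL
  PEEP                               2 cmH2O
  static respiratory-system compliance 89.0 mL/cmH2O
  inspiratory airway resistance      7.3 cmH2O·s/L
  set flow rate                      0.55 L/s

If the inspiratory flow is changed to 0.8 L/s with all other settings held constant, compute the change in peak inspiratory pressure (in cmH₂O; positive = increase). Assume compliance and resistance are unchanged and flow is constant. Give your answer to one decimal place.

1.8

PIP = Vt/C + R·V̇ + PEEP (constant-flow equation of motion).
Only the resistive term changes: ΔPIP = R × ΔV̇ = 7.3 × (0.8 − 0.55) = 7.3 × 0.25 = 1.825 cmH2O.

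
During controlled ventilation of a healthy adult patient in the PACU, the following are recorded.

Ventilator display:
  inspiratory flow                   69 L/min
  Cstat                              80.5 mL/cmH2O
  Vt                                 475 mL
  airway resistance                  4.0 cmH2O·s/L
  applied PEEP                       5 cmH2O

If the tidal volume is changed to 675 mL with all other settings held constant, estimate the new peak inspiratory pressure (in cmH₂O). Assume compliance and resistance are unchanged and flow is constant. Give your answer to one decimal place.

18.0

Flow: 69 L/min ÷ 60 = 1.15 L/s.
PIP = Vt/C + R·V̇ + PEEP (constant-flow equation of motion).
Only the elastic term changes: ΔPIP = ΔVt / C = (675 − 475) / 80.5 = 2.484 cmH2O.
Original PIP = 475/80.5 + 4.0×1.15 + 5 = 15.501 cmH2O; new PIP = 15.501 + (2.484) = 17.985 cmH2O.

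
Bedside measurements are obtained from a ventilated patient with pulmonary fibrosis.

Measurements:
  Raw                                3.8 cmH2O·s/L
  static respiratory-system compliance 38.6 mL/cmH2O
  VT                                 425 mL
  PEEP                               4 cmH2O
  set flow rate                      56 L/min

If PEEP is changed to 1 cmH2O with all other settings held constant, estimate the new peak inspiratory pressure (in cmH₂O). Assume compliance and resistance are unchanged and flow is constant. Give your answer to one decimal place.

15.6

Flow: 56 L/min ÷ 60 = 0.9333 L/s.
PIP = Vt/C + R·V̇ + PEEP (constant-flow equation of motion).
Only the baseline term changes: ΔPIP = ΔPEEP = 1 − 4 = -3.0 cmH2O.
Original PIP = 425/38.6 + 3.8×0.9333 + 4 = 18.557 cmH2O; new PIP = 18.557 + (-3.0) = 15.557 cmH2O.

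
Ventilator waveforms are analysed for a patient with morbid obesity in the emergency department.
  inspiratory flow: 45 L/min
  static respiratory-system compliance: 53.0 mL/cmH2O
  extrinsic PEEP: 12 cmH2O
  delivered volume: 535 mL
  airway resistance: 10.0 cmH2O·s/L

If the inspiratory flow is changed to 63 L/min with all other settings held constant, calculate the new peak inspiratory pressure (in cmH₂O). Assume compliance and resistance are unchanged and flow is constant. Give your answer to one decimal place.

32.6

Flow: 45 L/min ÷ 60 = 0.75 L/s.
New flow: 63 L/min ÷ 60 = 1.05 L/s.
PIP = Vt/C + R·V̇ + PEEP (constant-flow equation of motion).
Only the resistive term changes: ΔPIP = R × ΔV̇ = 10.0 × (1.05 − 0.75) = 10.0 × 0.3 = 3.0 cmH2O.
Original PIP = 535/53.0 + 10.0×0.75 + 12 = 29.594 cmH2O; new PIP = 29.594 + (3.0) = 32.594 cmH2O.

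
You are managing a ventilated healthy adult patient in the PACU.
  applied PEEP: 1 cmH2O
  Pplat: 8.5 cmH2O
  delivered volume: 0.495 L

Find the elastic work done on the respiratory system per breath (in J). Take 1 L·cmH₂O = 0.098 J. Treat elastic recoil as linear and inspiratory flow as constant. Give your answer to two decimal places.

Elastic work ≈ ½ × (Pplat − PEEP) × Vt = 0.5 × (8.5 − 1) × 0.495 L = 0.5 × 7.5 × 0.495 = 1.856 L·cmH2O.
× 0.098 J/(L·cmH2O) → 0.1819 J.

0.18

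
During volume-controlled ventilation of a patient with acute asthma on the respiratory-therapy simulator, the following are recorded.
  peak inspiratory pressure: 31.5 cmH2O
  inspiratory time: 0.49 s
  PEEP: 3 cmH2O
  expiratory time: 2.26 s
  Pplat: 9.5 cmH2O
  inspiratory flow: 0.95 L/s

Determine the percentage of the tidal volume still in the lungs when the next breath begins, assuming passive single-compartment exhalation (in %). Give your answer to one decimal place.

Vt = flow × Ti = 0.95 L/s × 0.49 s × 1000 mL/L = 465.5 mL.
R = (PIP − Pplat)/V̇ = (31.5 − 9.5) / 0.95 = 22.0/0.95 = 23.158 cmH2O·s/L.
C = Vt/(Pplat − PEEP) = 465.5 / (9.5 − 3) = 465.5/6.5 = 71.615 mL/cmH2O.
τ = R × C = 23.158 × 0.07162 L/cmH2O = 1.659 s.
Fraction remaining at end-expiration = e^(−Te/τ) = e^(−2.26/1.659) = 0.2561 → 25.61%.

25.6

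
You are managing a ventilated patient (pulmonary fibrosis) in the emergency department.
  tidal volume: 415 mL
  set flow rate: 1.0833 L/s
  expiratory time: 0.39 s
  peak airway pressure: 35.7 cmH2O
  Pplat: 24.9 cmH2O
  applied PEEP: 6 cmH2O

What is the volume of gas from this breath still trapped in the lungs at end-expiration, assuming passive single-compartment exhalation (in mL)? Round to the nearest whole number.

R = (PIP − Pplat)/V̇ = (35.7 − 24.9) / 1.0833 = 10.8/1.0833 = 9.97 cmH2O·s/L.
C = Vt/(Pplat − PEEP) = 415.0 / (24.9 − 6) = 415.0/18.9 = 21.958 mL/cmH2O.
τ = R × C = 9.97 × 0.02196 L/cmH2O = 0.2189 s.
Fraction remaining = e^(−Te/τ) = e^(−0.39/0.2189) = 0.1684.
Trapped volume = 415.0 × 0.1684 = 69.886 mL.

70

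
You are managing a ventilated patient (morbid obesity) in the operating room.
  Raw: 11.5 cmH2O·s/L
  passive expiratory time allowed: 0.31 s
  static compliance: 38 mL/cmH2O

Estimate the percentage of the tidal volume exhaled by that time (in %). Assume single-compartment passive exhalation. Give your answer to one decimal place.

τ = R × C = 11.5 × 38 mL/cmH2O = 11.5 × 0.038 L/cmH2O = 0.437 s.
Passive exhalation: V(t)/V₀ = e^(−t/τ) = e^(−0.31/0.437) = 0.4919.
Fraction exhaled = 1 − 0.4919 = 0.5081 → 50.81%.

50.8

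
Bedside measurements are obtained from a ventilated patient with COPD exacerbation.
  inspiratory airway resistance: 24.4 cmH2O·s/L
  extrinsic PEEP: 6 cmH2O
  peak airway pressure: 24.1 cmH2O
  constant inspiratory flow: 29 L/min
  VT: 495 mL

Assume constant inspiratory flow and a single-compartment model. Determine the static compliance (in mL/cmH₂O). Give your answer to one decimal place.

Flow: 29 L/min ÷ 60 = 0.4833 L/s.
Equation of motion (constant flow): PIP = Vt/C + R·V̇ + PEEP.
Vt/C = PIP − R·V̇ − PEEP = 24.1 − 24.4×0.4833 − 6 = 24.1 − 11.793 − 6 = 6.307 cmH2O.
C = Vt / 6.307 = 495 / 6.307 = 78.484 mL/cmH2O.

78.5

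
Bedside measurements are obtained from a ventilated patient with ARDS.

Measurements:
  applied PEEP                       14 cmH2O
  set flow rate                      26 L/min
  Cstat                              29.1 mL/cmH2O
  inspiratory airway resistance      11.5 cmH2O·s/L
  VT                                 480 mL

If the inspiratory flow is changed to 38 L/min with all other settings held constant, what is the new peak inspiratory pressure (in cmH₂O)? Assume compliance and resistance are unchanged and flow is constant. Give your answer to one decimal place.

Flow: 26 L/min ÷ 60 = 0.4333 L/s.
New flow: 38 L/min ÷ 60 = 0.6333 L/s.
PIP = Vt/C + R·V̇ + PEEP (constant-flow equation of motion).
Only the resistive term changes: ΔPIP = R × ΔV̇ = 11.5 × (0.6333 − 0.4333) = 11.5 × 0.2 = 2.3 cmH2O.
Original PIP = 480/29.1 + 11.5×0.4333 + 14 = 35.478 cmH2O; new PIP = 35.478 + (2.3) = 37.778 cmH2O.

37.8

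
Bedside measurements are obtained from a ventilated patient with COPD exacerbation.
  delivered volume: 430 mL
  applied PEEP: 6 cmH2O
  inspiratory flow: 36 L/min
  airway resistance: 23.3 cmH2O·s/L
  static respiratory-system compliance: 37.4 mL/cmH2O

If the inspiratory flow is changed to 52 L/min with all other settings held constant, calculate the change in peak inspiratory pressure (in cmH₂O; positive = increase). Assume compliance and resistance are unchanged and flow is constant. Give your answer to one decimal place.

Flow: 36 L/min ÷ 60 = 0.6 L/s.
New flow: 52 L/min ÷ 60 = 0.8667 L/s.
PIP = Vt/C + R·V̇ + PEEP (constant-flow equation of motion).
Only the resistive term changes: ΔPIP = R × ΔV̇ = 23.3 × (0.8667 − 0.6) = 23.3 × 0.2667 = 6.214 cmH2O.

6.2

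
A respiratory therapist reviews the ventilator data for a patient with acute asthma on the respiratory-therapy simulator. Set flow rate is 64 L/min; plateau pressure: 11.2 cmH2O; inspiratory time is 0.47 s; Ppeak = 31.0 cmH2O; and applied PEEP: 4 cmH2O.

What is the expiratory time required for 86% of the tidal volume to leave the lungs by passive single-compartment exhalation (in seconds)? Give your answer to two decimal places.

Flow: 64 L/min ÷ 60 = 1.0667 L/s.
Vt = flow × Ti = 1.0667 L/s × 0.47 s × 1000 mL/L = 501.35 mL.
R = (PIP − Pplat)/V̇ = (31.0 − 11.2) / 1.0667 = 19.8/1.0667 = 18.562 cmH2O·s/L.
C = Vt/(Pplat − PEEP) = 501.35 / (11.2 − 4) = 501.35/7.2 = 69.632 mL/cmH2O.
τ = R × C = 18.562 × 0.06963 L/cmH2O = 1.292 s.
t = −τ·ln(1 − 0.86) = −1.292·ln(0.14) = 2.54 s.

2.54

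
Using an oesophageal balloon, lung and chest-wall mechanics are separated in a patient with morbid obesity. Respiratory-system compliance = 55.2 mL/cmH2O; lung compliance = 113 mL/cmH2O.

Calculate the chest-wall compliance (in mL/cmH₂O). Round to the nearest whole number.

108

1/Ccw = 1/Crs − 1/CL.
1/Ccw = 1/55.2 − 1/113 = 0.009266.
Ccw = 107.92 mL/cmH2O.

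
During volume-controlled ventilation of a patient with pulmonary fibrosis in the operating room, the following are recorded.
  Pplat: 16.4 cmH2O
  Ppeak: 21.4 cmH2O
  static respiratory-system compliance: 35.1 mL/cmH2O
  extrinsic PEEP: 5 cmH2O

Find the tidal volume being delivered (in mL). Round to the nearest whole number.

Vt = Cstat × (Pplat − PEEP) = 35.1 × (16.4 − 5) = 35.1 × 11.4 = 400.14 mL.

400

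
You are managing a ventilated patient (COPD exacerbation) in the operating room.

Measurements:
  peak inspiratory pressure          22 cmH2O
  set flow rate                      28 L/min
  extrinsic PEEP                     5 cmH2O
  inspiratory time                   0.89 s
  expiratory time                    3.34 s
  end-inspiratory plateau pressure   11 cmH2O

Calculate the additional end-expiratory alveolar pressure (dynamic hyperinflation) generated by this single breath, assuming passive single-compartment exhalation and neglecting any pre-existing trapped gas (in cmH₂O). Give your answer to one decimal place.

Flow: 28 L/min ÷ 60 = 0.4667 L/s.
Vt = flow × Ti = 0.4667 L/s × 0.89 s × 1000 mL/L = 415.36 mL.
R = (PIP − Pplat)/V̇ = (22 − 11) / 0.4667 = 11.0/0.4667 = 23.57 cmH2O·s/L.
C = Vt/(Pplat − PEEP) = 415.36 / (11 − 5) = 415.36/6.0 = 69.227 mL/cmH2O.
τ = R × C = 23.57 × 0.06923 L/cmH2O = 1.632 s.
Fraction remaining = e^(−Te/τ) = e^(−3.34/1.632) = 0.1292; trapped volume = 415.36 × 0.1292 = 53.665 mL.
Additional alveolar pressure from trapping ≈ V_trapped / C = 53.665 / 69.227 = 0.7752 cmH2O.

0.8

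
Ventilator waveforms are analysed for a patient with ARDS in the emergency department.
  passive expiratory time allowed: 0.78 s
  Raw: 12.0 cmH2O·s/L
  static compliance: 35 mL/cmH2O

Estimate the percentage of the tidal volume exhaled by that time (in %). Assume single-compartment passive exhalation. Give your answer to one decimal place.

84.4

τ = R × C = 12.0 × 35 mL/cmH2O = 12.0 × 0.035 L/cmH2O = 0.42 s.
Passive exhalation: V(t)/V₀ = e^(−t/τ) = e^(−0.78/0.42) = 0.1561.
Fraction exhaled = 1 − 0.1561 = 0.8439 → 84.39%.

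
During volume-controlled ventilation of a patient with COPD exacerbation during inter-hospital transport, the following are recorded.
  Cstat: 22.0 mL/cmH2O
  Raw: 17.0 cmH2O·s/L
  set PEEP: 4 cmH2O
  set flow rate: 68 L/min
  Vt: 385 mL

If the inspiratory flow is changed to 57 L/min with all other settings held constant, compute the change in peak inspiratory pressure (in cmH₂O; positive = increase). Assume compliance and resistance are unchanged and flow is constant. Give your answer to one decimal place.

Flow: 68 L/min ÷ 60 = 1.1333 L/s.
New flow: 57 L/min ÷ 60 = 0.95 L/s.
PIP = Vt/C + R·V̇ + PEEP (constant-flow equation of motion).
Only the resistive term changes: ΔPIP = R × ΔV̇ = 17.0 × (0.95 − 1.1333) = 17.0 × -0.1833 = -3.116 cmH2O.

-3.1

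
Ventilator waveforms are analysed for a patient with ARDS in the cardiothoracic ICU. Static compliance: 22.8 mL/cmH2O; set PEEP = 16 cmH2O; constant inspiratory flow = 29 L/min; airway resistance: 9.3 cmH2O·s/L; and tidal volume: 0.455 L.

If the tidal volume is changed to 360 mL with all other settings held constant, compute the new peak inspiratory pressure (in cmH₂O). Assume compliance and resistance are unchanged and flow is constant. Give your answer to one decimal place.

36.3

Flow: 29 L/min ÷ 60 = 0.4833 L/s.
PIP = Vt/C + R·V̇ + PEEP (constant-flow equation of motion).
Only the elastic term changes: ΔPIP = ΔVt / C = (360 − 455) / 22.8 = -4.167 cmH2O.
Original PIP = 455/22.8 + 9.3×0.4833 + 16 = 40.451 cmH2O; new PIP = 40.451 + (-4.167) = 36.284 cmH2O.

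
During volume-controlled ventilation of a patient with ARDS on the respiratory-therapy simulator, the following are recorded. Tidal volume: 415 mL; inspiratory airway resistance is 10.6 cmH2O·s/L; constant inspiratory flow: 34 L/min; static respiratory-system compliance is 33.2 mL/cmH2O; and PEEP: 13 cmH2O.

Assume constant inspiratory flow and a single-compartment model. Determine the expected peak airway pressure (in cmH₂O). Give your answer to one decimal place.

31.5

Flow: 34 L/min ÷ 60 = 0.5667 L/s.
Equation of motion (constant flow): PIP = Vt/C + R·V̇ + PEEP.
PIP = 415/33.2 + 10.6×0.5667 + 13 = 12.5 + 6.007 + 13 = 31.507 cmH2O.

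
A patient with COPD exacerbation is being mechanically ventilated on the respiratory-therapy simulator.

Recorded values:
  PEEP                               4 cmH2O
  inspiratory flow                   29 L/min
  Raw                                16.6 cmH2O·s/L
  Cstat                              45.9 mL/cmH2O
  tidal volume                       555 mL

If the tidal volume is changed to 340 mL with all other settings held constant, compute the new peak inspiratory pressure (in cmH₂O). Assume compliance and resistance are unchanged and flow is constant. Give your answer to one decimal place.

19.4

Flow: 29 L/min ÷ 60 = 0.4833 L/s.
PIP = Vt/C + R·V̇ + PEEP (constant-flow equation of motion).
Only the elastic term changes: ΔPIP = ΔVt / C = (340 − 555) / 45.9 = -4.684 cmH2O.
Original PIP = 555/45.9 + 16.6×0.4833 + 4 = 24.114 cmH2O; new PIP = 24.114 + (-4.684) = 19.43 cmH2O.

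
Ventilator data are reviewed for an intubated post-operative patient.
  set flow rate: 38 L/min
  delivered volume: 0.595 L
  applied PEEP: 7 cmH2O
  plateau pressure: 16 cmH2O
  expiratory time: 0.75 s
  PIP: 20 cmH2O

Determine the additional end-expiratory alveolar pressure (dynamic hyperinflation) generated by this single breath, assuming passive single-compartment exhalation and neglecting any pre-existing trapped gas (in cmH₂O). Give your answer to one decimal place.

1.5

Flow: 38 L/min ÷ 60 = 0.6333 L/s.
R = (PIP − Pplat)/V̇ = (20 − 16) / 0.6333 = 4.0/0.6333 = 6.316 cmH2O·s/L.
C = Vt/(Pplat − PEEP) = 595.0 / (16 − 7) = 595.0/9.0 = 66.111 mL/cmH2O.
τ = R × C = 6.316 × 0.06611 L/cmH2O = 0.4176 s.
Fraction remaining = e^(−Te/τ) = e^(−0.75/0.4176) = 0.166; trapped volume = 595.0 × 0.166 = 98.77 mL.
Additional alveolar pressure from trapping ≈ V_trapped / C = 98.77 / 66.111 = 1.494 cmH2O.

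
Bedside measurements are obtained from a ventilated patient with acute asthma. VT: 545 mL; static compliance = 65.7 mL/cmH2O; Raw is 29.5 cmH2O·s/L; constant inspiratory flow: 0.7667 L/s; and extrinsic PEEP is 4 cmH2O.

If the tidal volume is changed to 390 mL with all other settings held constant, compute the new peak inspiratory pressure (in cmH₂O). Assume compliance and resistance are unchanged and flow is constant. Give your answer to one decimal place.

32.6

PIP = Vt/C + R·V̇ + PEEP (constant-flow equation of motion).
Only the elastic term changes: ΔPIP = ΔVt / C = (390 − 545) / 65.7 = -2.359 cmH2O.
Original PIP = 545/65.7 + 29.5×0.7667 + 4 = 34.913 cmH2O; new PIP = 34.913 + (-2.359) = 32.554 cmH2O.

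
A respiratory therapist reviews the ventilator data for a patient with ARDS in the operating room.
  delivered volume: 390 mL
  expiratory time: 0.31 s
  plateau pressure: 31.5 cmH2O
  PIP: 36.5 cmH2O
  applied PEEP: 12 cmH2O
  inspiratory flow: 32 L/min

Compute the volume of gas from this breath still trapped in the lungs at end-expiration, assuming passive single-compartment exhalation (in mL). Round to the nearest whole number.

Flow: 32 L/min ÷ 60 = 0.5333 L/s.
R = (PIP − Pplat)/V̇ = (36.5 − 31.5) / 0.5333 = 5.0/0.5333 = 9.376 cmH2O·s/L.
C = Vt/(Pplat − PEEP) = 390.0 / (31.5 − 12) = 390.0/19.5 = 20.0 mL/cmH2O.
τ = R × C = 9.376 × 0.02 L/cmH2O = 0.1875 s.
Fraction remaining = e^(−Te/τ) = e^(−0.31/0.1875) = 0.1914.
Trapped volume = 390.0 × 0.1914 = 74.646 mL.

75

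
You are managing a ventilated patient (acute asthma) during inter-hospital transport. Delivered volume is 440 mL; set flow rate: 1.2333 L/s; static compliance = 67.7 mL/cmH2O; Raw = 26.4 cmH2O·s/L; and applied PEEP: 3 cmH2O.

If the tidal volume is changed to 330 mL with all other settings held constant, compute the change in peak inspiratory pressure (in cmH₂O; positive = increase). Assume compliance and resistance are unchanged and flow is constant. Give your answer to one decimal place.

-1.6

PIP = Vt/C + R·V̇ + PEEP (constant-flow equation of motion).
Only the elastic term changes: ΔPIP = ΔVt / C = (330 − 440) / 67.7 = -1.625 cmH2O.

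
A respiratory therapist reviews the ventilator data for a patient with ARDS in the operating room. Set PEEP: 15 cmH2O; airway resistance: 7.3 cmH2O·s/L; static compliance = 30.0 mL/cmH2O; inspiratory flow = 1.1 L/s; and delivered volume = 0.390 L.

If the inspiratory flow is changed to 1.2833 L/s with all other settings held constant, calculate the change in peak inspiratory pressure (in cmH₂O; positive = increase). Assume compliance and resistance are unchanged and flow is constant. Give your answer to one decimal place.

1.3

PIP = Vt/C + R·V̇ + PEEP (constant-flow equation of motion).
Only the resistive term changes: ΔPIP = R × ΔV̇ = 7.3 × (1.2833 − 1.1) = 7.3 × 0.1833 = 1.338 cmH2O.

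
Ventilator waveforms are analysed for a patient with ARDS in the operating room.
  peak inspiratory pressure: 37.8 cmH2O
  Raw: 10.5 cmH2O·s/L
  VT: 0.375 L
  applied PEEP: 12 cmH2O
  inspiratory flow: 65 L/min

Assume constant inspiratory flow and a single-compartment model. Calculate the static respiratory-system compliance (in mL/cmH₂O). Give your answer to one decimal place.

Flow: 65 L/min ÷ 60 = 1.0833 L/s.
Equation of motion (constant flow): PIP = Vt/C + R·V̇ + PEEP.
Vt/C = PIP − R·V̇ − PEEP = 37.8 − 10.5×1.0833 − 12 = 37.8 − 11.375 − 12 = 14.425 cmH2O.
C = Vt / 14.425 = 375 / 14.425 = 25.997 mL/cmH2O.

26.0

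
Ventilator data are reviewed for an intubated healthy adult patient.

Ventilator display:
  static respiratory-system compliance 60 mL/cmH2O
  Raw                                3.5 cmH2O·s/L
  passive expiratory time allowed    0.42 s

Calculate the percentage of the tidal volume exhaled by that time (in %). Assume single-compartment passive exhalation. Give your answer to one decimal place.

τ = R × C = 3.5 × 60 mL/cmH2O = 3.5 × 0.060 L/cmH2O = 0.21 s.
Passive exhalation: V(t)/V₀ = e^(−t/τ) = e^(−0.42/0.21) = 0.1353.
Fraction exhaled = 1 − 0.1353 = 0.8647 → 86.47%.

86.5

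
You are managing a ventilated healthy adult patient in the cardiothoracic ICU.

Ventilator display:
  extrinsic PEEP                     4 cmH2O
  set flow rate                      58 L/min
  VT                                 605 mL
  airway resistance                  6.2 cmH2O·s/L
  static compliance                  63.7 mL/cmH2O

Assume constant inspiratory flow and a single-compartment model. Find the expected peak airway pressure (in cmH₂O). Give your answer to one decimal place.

Flow: 58 L/min ÷ 60 = 0.9667 L/s.
Equation of motion (constant flow): PIP = Vt/C + R·V̇ + PEEP.
PIP = 605/63.7 + 6.2×0.9667 + 4 = 9.498 + 5.994 + 4 = 19.492 cmH2O.

19.5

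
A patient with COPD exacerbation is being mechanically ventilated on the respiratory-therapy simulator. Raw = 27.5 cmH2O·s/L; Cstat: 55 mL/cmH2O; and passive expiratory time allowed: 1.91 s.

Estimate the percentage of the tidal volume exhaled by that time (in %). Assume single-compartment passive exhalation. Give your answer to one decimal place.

71.7

τ = R × C = 27.5 × 55 mL/cmH2O = 27.5 × 0.055 L/cmH2O = 1.513 s.
Passive exhalation: V(t)/V₀ = e^(−t/τ) = e^(−1.91/1.513) = 0.283.
Fraction exhaled = 1 − 0.283 = 0.717 → 71.7%.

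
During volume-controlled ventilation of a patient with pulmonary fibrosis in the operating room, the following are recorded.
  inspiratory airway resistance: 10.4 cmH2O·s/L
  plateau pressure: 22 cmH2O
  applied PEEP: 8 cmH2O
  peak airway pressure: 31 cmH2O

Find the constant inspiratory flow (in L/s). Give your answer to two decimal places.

flow = (PIP − Pplat) / Raw = 9.0 / 10.4 = 0.8654 L/s.

0.87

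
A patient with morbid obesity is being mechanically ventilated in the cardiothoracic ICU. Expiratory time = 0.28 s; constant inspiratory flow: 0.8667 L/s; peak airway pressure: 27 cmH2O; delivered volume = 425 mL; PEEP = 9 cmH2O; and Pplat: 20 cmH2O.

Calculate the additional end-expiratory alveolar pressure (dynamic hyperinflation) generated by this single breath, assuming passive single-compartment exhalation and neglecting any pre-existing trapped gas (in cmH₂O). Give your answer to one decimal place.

R = (PIP − Pplat)/V̇ = (27 − 20) / 0.8667 = 7.0/0.8667 = 8.077 cmH2O·s/L.
C = Vt/(Pplat − PEEP) = 425.0 / (20 − 9) = 425.0/11.0 = 38.636 mL/cmH2O.
τ = R × C = 8.077 × 0.03864 L/cmH2O = 0.3121 s.
Fraction remaining = e^(−Te/τ) = e^(−0.28/0.3121) = 0.4077; trapped volume = 425.0 × 0.4077 = 173.27 mL.
Additional alveolar pressure from trapping ≈ V_trapped / C = 173.27 / 38.636 = 4.485 cmH2O.

4.5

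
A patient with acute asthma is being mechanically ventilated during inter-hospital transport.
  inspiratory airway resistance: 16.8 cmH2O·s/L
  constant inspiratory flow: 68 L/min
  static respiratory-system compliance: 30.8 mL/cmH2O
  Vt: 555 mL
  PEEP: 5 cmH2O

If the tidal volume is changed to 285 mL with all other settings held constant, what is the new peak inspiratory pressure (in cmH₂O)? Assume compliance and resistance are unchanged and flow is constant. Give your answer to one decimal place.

33.3

Flow: 68 L/min ÷ 60 = 1.1333 L/s.
PIP = Vt/C + R·V̇ + PEEP (constant-flow equation of motion).
Only the elastic term changes: ΔPIP = ΔVt / C = (285 − 555) / 30.8 = -8.766 cmH2O.
Original PIP = 555/30.8 + 16.8×1.1333 + 5 = 42.059 cmH2O; new PIP = 42.059 + (-8.766) = 33.293 cmH2O.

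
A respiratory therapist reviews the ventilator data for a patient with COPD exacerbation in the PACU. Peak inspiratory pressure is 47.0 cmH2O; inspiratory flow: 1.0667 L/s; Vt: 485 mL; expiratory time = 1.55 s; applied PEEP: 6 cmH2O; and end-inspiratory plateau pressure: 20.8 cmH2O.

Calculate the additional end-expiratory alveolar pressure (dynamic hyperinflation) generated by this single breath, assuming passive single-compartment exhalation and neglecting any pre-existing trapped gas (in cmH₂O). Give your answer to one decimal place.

2.2

R = (PIP − Pplat)/V̇ = (47.0 − 20.8) / 1.0667 = 26.2/1.0667 = 24.562 cmH2O·s/L.
C = Vt/(Pplat − PEEP) = 485.0 / (20.8 − 6) = 485.0/14.8 = 32.77 mL/cmH2O.
τ = R × C = 24.562 × 0.03277 L/cmH2O = 0.8049 s.
Fraction remaining = e^(−Te/τ) = e^(−1.55/0.8049) = 0.1458; trapped volume = 485.0 × 0.1458 = 70.713 mL.
Additional alveolar pressure from trapping ≈ V_trapped / C = 70.713 / 32.77 = 2.158 cmH2O.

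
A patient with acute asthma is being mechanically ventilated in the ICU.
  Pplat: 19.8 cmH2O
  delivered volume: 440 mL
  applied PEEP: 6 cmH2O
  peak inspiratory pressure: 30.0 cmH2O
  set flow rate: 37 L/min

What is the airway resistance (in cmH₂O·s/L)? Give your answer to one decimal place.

16.5

Flow: 37 L/min ÷ 60 = 0.6167 L/s.
Raw = (PIP − Pplat) / flow = (30.0 − 19.8) / 0.6167 = 10.2 / 0.6167 = 16.54 cmH2O·s/L.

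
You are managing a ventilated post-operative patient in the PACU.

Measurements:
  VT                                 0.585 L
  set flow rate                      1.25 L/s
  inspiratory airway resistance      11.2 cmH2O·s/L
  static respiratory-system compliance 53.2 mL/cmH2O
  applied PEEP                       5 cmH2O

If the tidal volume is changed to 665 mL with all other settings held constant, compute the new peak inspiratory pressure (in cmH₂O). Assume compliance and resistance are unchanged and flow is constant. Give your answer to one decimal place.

31.5

PIP = Vt/C + R·V̇ + PEEP (constant-flow equation of motion).
Only the elastic term changes: ΔPIP = ΔVt / C = (665 − 585) / 53.2 = 1.504 cmH2O.
Original PIP = 585/53.2 + 11.2×1.25 + 5 = 29.996 cmH2O; new PIP = 29.996 + (1.504) = 31.5 cmH2O.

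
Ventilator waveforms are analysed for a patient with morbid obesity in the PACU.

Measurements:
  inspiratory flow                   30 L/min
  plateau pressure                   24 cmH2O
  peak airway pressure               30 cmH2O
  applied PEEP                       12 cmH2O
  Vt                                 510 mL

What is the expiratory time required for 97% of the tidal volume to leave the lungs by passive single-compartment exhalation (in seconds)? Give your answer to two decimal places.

1.79

Flow: 30 L/min ÷ 60 = 0.5 L/s.
R = (PIP − Pplat)/V̇ = (30 − 24) / 0.5 = 6.0/0.5 = 12.0 cmH2O·s/L.
C = Vt/(Pplat − PEEP) = 510.0 / (24 − 12) = 510.0/12.0 = 42.5 mL/cmH2O.
τ = R × C = 12.0 × 0.0425 L/cmH2O = 0.51 s.
t = −τ·ln(1 − 0.97) = −0.51·ln(0.03) = 1.788 s.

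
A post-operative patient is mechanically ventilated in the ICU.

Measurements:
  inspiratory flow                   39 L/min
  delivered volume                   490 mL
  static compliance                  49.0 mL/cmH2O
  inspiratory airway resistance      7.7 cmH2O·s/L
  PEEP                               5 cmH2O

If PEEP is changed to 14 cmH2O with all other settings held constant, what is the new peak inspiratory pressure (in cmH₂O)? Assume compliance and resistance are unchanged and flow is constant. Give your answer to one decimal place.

29.0

Flow: 39 L/min ÷ 60 = 0.65 L/s.
PIP = Vt/C + R·V̇ + PEEP (constant-flow equation of motion).
Only the baseline term changes: ΔPIP = ΔPEEP = 14 − 5 = 9.0 cmH2O.
Original PIP = 490/49.0 + 7.7×0.65 + 5 = 20.005 cmH2O; new PIP = 20.005 + (9.0) = 29.005 cmH2O.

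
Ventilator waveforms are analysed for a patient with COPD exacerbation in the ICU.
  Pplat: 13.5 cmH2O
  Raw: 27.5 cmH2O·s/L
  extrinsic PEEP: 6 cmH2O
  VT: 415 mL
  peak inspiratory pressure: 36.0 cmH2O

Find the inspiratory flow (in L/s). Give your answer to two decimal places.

0.82

flow = (PIP − Pplat) / Raw = 22.5 / 27.5 = 0.8182 L/s.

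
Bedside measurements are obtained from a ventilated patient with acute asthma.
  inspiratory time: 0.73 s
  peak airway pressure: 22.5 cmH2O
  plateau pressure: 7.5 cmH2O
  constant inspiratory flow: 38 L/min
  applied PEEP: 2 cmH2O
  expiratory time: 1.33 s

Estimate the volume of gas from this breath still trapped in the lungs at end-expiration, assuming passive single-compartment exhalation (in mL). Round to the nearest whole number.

237

Flow: 38 L/min ÷ 60 = 0.6333 L/s.
Vt = flow × Ti = 0.6333 L/s × 0.73 s × 1000 mL/L = 462.31 mL.
R = (PIP − Pplat)/V̇ = (22.5 − 7.5) / 0.6333 = 15.0/0.6333 = 23.685 cmH2O·s/L.
C = Vt/(Pplat − PEEP) = 462.31 / (7.5 − 2) = 462.31/5.5 = 84.056 mL/cmH2O.
τ = R × C = 23.685 × 0.08406 L/cmH2O = 1.991 s.
Fraction remaining = e^(−Te/τ) = e^(−1.33/1.991) = 0.5127.
Trapped volume = 462.31 × 0.5127 = 237.03 mL.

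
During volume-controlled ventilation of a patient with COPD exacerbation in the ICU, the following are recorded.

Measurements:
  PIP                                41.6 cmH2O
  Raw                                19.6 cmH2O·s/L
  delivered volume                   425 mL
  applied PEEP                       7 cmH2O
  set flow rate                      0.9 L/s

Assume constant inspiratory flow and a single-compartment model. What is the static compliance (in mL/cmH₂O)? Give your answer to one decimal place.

25.1

Equation of motion (constant flow): PIP = Vt/C + R·V̇ + PEEP.
Vt/C = PIP − R·V̇ − PEEP = 41.6 − 19.6×0.9 − 7 = 41.6 − 17.64 − 7 = 16.96 cmH2O.
C = Vt / 16.96 = 425 / 16.96 = 25.059 mL/cmH2O.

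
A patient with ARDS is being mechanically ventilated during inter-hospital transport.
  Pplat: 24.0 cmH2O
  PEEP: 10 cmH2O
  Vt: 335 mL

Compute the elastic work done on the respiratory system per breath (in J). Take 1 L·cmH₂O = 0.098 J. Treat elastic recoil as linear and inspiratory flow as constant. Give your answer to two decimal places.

0.23

Elastic work ≈ ½ × (Pplat − PEEP) × Vt = 0.5 × (24.0 − 10) × 0.335 L = 0.5 × 14.0 × 0.335 = 2.345 L·cmH2O.
× 0.098 J/(L·cmH2O) → 0.2298 J.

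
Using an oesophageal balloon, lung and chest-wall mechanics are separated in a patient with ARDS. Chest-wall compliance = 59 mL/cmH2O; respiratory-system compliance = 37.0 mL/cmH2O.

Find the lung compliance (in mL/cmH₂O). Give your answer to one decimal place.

99.2

1/CL = 1/Crs − 1/Ccw.
1/CL = 1/37.0 − 1/59 = 0.01008.
CL = 99.206 mL/cmH2O.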